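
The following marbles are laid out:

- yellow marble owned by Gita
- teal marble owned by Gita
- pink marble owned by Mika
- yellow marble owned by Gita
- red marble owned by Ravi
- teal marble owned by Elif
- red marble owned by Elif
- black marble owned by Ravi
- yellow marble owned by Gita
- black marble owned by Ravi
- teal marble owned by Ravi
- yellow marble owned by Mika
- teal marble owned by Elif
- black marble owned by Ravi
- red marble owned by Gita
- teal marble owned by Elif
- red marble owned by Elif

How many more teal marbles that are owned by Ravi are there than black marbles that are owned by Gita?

1

teal marbles owned by Ravi: 1.
black marbles owned by Gita: 0.
1 − 0 = 1.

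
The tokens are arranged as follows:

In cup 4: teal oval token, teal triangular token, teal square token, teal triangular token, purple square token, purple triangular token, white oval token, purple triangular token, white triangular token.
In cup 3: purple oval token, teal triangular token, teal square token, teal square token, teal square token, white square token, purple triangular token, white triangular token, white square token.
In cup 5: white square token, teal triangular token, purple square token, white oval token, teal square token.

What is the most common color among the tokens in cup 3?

teal

Counts by color (restricted to tokens in cup 3): teal 4, white 3, purple 2.
The maximum is 4, held uniquely by teal.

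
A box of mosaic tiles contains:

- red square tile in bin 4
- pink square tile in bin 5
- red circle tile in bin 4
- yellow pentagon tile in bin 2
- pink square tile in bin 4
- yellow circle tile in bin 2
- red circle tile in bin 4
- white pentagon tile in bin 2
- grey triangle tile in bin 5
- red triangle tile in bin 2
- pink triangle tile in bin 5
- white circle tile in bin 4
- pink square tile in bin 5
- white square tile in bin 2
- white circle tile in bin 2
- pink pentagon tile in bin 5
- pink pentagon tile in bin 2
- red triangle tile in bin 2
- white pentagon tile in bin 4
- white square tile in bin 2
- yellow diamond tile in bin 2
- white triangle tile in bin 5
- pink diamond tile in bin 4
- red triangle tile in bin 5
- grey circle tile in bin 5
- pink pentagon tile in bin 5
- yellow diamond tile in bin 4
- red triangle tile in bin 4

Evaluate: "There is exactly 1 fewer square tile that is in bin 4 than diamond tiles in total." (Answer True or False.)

True

|square tiles in bin 4| = 2.
|diamond tiles| = 3.
The claim requires 3 − 2 (= 1) to equal 1, which holds.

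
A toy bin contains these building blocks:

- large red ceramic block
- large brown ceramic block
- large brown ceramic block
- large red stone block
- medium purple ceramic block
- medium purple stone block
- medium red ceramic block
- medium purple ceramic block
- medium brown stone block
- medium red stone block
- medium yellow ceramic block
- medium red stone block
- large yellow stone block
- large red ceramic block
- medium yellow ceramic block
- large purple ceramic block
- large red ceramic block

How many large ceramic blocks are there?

6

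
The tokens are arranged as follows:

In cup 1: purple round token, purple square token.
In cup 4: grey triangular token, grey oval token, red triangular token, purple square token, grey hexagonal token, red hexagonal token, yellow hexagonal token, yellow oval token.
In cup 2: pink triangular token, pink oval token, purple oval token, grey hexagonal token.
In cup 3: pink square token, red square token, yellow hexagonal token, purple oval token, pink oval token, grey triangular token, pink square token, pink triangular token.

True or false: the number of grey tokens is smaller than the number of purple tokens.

False

grey tokens: 5.
purple tokens: 5.
The claim requires 5 < 5, which does not hold.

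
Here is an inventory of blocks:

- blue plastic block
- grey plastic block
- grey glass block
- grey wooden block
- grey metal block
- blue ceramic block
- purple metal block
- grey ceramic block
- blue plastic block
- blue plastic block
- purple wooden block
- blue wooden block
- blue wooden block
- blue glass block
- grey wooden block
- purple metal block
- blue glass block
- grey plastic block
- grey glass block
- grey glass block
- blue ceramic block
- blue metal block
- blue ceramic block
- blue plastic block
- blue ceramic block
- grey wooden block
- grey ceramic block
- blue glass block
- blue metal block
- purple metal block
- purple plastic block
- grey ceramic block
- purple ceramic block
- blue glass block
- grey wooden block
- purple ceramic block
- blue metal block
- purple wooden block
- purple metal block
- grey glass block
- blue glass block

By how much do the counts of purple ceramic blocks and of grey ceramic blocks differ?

1

purple ceramic blocks: 2. grey ceramic blocks: 3.
|2 − 3| = 3 − 2 = 1.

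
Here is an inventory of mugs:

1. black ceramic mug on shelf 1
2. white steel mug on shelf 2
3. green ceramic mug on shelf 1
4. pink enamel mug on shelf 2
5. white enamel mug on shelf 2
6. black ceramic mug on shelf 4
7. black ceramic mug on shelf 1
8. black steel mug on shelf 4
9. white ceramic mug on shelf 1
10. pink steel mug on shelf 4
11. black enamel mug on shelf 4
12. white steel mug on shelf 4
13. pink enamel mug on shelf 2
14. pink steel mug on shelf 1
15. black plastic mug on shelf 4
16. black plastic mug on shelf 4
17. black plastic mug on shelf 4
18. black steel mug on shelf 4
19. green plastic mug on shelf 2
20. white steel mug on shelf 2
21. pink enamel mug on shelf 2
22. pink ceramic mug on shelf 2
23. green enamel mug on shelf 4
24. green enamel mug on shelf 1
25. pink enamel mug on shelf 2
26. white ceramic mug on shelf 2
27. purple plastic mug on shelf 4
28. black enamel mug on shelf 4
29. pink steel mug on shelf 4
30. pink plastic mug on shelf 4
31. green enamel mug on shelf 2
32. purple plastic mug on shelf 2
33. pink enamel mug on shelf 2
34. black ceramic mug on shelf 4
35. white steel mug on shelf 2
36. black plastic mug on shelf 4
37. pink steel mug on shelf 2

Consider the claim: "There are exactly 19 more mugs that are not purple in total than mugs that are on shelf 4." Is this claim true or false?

|mugs that are not purple| = 35.
|mugs on shelf 4| = 16.
The claim requires 35 − 16 (= 19) to equal 19, which holds.

True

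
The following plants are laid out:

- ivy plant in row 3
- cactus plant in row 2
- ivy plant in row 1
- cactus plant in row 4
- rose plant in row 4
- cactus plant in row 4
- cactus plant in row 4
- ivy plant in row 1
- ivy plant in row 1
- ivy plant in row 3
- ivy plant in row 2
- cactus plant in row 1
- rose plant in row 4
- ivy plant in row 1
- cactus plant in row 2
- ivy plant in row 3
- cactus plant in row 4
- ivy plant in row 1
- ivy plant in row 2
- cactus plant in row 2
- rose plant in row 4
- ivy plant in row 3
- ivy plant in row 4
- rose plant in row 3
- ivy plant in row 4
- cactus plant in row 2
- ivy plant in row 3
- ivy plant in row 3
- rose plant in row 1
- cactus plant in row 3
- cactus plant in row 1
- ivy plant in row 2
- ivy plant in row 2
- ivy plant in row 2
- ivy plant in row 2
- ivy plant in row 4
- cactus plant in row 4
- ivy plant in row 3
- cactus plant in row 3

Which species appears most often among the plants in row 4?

cactus

Counts by species (restricted to plants in row 4): cactus 5, ivy 3, rose 3.
The maximum is 5, held uniquely by cactus.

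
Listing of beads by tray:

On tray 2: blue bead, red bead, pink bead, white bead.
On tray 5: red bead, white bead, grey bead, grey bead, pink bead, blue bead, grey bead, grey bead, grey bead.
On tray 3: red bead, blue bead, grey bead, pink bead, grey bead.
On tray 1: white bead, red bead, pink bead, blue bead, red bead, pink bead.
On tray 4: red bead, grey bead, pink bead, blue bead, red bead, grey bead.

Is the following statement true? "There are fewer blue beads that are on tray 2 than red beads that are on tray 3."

False

blue beads on tray 2: 1.
red beads on tray 3: 1.
The claim requires 1 < 1, which does not hold.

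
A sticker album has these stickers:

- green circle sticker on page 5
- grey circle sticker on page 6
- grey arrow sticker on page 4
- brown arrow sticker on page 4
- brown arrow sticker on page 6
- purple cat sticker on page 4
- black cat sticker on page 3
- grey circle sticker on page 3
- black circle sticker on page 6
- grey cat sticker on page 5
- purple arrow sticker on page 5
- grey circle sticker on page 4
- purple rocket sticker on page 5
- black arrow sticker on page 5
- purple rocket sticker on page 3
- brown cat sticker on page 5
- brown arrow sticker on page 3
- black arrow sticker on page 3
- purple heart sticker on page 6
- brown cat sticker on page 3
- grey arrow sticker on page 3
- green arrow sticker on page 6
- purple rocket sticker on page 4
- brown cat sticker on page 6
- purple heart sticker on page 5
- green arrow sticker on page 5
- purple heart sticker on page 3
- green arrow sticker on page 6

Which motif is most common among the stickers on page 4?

Counts by motif (restricted to stickers on page 4): arrow 2, cat 1, circle 1, rocket 1.
The maximum is 2, held uniquely by arrow.

arrow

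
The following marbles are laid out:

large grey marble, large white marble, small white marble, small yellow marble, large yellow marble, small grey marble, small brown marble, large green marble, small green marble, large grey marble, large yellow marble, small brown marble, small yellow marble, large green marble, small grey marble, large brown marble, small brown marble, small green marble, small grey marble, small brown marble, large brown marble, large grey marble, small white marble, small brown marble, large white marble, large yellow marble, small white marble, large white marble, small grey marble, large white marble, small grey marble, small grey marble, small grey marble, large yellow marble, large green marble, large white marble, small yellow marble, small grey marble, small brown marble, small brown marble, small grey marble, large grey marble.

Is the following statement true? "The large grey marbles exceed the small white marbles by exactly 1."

There are 4 large grey marbles.
There are 3 small white marbles.
The claim requires 4 − 3 (= 1) to equal 1, which holds.

True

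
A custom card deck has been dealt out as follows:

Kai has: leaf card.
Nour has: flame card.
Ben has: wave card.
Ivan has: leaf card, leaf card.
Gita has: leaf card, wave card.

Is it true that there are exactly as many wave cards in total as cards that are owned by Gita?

True

wave cards: 2.
cards owned by Gita: 2.
The claim requires 2 = 2, which holds.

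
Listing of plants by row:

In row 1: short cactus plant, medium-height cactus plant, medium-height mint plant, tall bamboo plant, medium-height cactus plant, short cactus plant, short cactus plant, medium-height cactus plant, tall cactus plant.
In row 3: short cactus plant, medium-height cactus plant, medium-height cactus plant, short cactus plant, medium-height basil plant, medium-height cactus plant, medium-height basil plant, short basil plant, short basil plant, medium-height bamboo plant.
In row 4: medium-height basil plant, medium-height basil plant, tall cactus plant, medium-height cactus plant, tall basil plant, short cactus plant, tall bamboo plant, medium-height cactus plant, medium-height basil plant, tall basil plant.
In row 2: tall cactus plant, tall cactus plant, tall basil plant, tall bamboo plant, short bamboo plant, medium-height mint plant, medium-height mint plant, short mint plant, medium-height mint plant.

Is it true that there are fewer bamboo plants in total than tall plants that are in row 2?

There are 5 bamboo plants.
There are 4 tall plants in row 2.
The claim requires 5 < 4, which does not hold.

False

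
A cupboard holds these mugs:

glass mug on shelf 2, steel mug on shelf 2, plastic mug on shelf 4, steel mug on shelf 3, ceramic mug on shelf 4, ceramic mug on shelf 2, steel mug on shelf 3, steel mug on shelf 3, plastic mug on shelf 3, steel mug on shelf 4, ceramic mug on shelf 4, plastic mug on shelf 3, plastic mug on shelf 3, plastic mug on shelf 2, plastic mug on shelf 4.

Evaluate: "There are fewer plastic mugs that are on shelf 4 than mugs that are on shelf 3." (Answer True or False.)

plastic mugs on shelf 4: 2.
mugs on shelf 3: 6.
The claim requires 2 < 6, which holds.

True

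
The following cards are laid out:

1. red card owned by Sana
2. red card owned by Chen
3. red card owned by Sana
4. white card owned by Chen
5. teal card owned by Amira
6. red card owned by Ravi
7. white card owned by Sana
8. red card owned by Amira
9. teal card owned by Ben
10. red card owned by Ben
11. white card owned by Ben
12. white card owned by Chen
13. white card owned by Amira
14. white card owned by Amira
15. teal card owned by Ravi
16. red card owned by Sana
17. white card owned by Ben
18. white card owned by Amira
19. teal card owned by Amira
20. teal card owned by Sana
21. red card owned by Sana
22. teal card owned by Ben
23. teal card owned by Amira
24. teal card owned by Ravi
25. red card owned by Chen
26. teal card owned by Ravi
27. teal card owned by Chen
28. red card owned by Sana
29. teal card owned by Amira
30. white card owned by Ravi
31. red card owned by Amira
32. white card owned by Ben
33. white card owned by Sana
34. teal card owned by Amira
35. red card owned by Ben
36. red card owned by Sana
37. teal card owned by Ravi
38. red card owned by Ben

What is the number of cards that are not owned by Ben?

Total cards: 38; with the excluded value: 8; remaining 38 − 8 = 30.

30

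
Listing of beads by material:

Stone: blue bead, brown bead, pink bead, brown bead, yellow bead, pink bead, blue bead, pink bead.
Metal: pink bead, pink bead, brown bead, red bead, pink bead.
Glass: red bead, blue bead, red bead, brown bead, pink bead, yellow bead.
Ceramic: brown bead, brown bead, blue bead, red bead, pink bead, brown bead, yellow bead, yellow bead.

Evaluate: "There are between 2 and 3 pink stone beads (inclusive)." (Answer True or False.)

True

There are 3 pink stone beads.
The claim requires 2 ≤ 3 ≤ 3, which holds.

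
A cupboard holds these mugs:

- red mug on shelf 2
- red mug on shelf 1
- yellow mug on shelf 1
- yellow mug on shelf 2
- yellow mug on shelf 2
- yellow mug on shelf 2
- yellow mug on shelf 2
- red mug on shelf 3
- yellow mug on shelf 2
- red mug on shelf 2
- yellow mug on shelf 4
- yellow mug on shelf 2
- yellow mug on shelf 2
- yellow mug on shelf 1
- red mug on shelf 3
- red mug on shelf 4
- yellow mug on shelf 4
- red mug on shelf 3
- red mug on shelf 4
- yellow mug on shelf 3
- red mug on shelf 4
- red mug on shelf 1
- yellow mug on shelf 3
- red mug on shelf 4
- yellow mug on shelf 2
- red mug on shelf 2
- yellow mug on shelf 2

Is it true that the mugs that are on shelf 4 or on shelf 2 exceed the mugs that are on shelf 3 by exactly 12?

False

|mugs on shelf 4 or on shelf 2| = 18.
|mugs on shelf 3| = 5.
The claim requires 18 − 5 (= 13) to equal 12, which does not hold.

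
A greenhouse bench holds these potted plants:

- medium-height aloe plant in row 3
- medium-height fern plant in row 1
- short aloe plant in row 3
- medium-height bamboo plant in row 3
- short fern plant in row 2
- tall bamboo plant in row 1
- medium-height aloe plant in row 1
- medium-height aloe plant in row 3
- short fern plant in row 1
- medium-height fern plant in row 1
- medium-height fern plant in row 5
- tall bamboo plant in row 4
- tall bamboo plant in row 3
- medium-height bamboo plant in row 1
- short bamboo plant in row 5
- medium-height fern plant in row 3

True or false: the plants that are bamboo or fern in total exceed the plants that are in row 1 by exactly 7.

False

There are 12 plants that are bamboo or fern.
There are 6 plants in row 1.
The claim requires 12 − 6 (= 6) to equal 7, which does not hold.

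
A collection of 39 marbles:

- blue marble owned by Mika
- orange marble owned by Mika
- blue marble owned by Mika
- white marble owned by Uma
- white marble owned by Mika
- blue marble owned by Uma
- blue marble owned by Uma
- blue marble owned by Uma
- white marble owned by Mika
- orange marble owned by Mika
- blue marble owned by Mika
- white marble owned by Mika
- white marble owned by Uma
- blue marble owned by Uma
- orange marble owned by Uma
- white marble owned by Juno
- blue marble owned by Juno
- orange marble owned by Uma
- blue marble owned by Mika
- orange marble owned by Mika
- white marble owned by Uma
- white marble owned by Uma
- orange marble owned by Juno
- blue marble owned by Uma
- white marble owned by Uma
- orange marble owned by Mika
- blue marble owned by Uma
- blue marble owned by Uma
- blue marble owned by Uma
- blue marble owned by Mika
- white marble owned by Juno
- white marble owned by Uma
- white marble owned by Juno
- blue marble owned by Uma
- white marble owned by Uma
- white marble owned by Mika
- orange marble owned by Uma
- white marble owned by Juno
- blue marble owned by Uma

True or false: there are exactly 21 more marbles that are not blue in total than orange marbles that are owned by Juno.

False

|marbles that are not blue| = 23.
|orange marbles owned by Juno| = 1.
The claim requires 23 − 1 (= 22) to equal 21, which does not hold.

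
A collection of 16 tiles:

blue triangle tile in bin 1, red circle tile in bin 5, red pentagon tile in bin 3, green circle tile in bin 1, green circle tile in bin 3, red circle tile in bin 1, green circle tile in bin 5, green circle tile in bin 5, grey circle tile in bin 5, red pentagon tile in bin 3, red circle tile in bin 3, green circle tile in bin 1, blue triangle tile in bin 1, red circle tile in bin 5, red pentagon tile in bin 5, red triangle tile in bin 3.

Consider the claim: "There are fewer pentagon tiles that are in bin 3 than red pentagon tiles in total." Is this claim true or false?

There are 2 pentagon tiles in bin 3.
There are 3 red pentagon tiles.
The claim requires 2 < 3, which holds.

True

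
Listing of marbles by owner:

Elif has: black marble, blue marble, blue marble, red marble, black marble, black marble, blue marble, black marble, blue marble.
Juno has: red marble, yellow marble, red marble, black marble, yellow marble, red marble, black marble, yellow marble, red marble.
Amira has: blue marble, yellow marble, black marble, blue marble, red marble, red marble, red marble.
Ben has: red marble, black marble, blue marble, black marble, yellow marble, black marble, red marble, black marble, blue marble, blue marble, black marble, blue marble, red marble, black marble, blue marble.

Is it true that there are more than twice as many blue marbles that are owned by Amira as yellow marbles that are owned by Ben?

|blue marbles owned by Amira| = 2.
|yellow marbles owned by Ben| = 1.
The claim requires 2 > 2 × 1 = 2, which does not hold.

False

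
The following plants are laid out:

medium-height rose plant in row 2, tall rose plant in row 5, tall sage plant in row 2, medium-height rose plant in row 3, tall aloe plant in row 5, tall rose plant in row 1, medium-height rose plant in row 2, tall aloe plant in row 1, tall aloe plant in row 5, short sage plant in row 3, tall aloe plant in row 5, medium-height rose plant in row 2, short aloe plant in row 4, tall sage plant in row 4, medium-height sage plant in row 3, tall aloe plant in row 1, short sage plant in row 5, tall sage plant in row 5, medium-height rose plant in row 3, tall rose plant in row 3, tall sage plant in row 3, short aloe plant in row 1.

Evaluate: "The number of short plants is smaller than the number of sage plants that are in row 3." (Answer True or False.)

short plants: 4.
sage plants in row 3: 3.
The claim requires 4 < 3, which does not hold.

False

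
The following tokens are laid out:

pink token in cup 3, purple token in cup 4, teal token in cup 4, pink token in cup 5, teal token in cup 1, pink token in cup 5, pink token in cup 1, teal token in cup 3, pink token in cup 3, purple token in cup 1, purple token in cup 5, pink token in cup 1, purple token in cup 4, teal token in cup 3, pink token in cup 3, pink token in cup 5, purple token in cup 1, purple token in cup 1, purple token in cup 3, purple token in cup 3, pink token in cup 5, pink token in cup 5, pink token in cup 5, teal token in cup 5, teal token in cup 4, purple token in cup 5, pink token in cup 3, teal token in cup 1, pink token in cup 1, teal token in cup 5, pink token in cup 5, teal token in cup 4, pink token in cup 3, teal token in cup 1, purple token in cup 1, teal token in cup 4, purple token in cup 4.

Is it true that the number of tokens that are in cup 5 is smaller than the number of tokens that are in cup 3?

|tokens in cup 5| = 11.
|tokens in cup 3| = 9.
The claim requires 11 < 9, which does not hold.

False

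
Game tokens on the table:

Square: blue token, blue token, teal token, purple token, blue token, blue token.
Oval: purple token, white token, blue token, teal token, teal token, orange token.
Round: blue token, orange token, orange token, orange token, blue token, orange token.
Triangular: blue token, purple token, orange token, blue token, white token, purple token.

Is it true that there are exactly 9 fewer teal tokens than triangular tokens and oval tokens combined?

True

There are 3 teal tokens.
triangular tokens: 6; oval tokens: 6; combined: 6 + 6 = 12.
The claim requires 12 − 3 (= 9) to equal 9, which holds.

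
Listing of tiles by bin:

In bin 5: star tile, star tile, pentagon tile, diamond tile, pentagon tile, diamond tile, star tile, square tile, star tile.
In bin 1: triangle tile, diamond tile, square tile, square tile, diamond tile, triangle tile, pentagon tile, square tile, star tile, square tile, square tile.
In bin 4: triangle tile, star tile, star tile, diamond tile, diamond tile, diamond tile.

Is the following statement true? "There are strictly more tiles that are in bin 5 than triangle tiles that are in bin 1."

True

|tiles in bin 5| = 9.
|triangle tiles in bin 1| = 2.
The claim requires 9 > 2, which holds.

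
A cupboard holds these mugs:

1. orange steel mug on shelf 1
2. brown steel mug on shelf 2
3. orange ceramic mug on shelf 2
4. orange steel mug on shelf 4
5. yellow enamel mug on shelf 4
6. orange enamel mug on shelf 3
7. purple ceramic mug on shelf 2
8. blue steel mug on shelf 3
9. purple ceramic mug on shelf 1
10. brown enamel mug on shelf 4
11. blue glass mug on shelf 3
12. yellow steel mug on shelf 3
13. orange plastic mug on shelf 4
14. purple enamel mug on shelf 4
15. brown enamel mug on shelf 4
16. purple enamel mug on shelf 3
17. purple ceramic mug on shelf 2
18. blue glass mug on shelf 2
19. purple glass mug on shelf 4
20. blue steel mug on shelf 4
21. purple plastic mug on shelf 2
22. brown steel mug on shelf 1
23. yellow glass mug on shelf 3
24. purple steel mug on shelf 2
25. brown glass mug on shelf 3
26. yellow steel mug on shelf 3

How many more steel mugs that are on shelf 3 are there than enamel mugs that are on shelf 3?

1

steel mugs on shelf 3: 3.
enamel mugs on shelf 3: 2.
3 − 2 = 1.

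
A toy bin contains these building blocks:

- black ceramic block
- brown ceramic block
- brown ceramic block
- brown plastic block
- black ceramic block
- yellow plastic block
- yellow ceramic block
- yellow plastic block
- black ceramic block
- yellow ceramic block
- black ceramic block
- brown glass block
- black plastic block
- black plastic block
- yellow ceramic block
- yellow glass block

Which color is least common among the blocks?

Counts by color: yellow 6, black 6, brown 4.
The minimum is 4, held uniquely by brown.

brown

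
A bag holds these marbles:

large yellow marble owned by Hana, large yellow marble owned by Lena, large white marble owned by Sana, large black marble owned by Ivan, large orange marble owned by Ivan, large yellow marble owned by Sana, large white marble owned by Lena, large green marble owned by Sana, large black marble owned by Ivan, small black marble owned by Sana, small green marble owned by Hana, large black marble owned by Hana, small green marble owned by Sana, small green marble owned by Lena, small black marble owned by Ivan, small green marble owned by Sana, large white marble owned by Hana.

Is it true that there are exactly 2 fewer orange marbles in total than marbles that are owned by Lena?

There is 1 orange marble.
Count of marbles owned by Lena: 3.
The claim requires 3 − 1 (= 2) to equal 2, which holds.

True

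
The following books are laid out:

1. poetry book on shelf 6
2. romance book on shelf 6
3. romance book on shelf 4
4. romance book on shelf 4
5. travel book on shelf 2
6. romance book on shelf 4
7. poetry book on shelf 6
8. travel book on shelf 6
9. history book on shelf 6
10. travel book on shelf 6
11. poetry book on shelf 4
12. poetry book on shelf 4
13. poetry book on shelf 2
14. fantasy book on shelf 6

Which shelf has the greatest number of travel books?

Counts by shelf (restricted to travel books): shelf 6→2, shelf 2→1, shelf 4→0.
The maximum is 2, held uniquely by shelf 6.

shelf 6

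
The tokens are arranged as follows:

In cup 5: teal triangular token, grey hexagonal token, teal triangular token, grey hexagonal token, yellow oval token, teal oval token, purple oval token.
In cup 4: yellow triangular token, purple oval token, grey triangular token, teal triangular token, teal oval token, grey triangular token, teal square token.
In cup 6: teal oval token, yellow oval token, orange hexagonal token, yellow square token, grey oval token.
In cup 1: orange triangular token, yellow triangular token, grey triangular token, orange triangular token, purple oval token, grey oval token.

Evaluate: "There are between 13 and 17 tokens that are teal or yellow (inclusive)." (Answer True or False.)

False

|tokens that are teal or yellow| = 12.
The claim requires 13 ≤ 12 ≤ 17, which does not hold.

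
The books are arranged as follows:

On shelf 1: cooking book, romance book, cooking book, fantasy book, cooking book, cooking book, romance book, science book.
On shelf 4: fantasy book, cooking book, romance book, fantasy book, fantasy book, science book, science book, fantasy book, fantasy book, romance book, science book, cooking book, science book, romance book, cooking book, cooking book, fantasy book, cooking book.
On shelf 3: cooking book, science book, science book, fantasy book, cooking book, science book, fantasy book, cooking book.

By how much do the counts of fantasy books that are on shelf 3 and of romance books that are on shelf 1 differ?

fantasy books on shelf 3: 2. romance books on shelf 1: 2.
|2 − 2| = 2 − 2 = 0.

0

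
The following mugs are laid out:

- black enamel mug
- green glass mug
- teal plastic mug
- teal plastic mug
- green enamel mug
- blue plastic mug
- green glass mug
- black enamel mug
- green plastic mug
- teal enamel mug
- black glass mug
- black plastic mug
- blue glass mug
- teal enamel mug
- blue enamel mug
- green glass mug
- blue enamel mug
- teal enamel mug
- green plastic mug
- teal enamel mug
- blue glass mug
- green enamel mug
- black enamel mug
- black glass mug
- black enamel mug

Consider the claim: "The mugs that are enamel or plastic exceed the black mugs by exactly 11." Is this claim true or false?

There are 18 mugs that are enamel or plastic.
There are 7 black mugs.
The claim requires 18 − 7 (= 11) to equal 11, which holds.

True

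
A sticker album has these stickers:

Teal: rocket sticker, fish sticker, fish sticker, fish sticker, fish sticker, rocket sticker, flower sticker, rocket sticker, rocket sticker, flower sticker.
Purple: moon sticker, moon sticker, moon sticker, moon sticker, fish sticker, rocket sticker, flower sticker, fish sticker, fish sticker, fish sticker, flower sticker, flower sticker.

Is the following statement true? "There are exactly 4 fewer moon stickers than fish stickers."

True

There are 4 moon stickers.
There are 8 fish stickers.
The claim requires 8 − 4 (= 4) to equal 4, which holds.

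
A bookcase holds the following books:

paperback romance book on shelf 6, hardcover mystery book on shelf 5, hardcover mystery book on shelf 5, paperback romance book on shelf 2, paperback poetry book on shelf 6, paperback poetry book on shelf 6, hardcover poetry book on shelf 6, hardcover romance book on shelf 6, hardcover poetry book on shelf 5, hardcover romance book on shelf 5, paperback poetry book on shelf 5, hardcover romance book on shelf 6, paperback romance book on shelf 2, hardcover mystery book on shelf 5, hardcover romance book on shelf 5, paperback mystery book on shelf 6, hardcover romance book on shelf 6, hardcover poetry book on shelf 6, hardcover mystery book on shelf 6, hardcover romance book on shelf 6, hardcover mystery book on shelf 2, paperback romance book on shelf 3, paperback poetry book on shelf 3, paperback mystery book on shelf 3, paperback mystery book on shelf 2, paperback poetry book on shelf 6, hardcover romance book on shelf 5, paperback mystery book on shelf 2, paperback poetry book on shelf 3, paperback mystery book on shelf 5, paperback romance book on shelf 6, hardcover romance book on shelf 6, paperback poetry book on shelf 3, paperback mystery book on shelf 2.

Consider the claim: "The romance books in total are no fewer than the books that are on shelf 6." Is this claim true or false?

romance books: 13.
books on shelf 6: 14.
The claim requires 13 ≥ 14, which does not hold.

False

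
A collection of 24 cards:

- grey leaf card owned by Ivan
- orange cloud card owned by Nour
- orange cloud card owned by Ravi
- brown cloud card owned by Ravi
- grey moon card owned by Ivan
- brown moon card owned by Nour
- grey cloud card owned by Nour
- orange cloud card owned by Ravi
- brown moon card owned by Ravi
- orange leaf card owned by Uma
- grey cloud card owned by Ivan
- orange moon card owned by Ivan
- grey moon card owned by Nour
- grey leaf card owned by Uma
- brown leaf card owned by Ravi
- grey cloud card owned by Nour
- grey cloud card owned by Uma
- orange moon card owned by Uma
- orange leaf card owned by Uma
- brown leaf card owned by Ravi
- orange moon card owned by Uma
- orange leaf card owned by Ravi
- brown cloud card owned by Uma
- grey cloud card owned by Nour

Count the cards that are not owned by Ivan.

Total cards: 24; with the excluded value: 4; remaining 24 − 4 = 20.

20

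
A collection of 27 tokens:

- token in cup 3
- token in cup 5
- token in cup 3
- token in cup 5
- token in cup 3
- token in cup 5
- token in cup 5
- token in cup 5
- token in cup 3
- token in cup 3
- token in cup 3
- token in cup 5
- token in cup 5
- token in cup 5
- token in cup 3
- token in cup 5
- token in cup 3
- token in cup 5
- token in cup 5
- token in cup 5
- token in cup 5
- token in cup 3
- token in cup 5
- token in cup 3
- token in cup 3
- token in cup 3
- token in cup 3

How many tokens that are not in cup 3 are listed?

Total tokens: 27; with the excluded value: 13; remaining 27 − 13 = 14.

14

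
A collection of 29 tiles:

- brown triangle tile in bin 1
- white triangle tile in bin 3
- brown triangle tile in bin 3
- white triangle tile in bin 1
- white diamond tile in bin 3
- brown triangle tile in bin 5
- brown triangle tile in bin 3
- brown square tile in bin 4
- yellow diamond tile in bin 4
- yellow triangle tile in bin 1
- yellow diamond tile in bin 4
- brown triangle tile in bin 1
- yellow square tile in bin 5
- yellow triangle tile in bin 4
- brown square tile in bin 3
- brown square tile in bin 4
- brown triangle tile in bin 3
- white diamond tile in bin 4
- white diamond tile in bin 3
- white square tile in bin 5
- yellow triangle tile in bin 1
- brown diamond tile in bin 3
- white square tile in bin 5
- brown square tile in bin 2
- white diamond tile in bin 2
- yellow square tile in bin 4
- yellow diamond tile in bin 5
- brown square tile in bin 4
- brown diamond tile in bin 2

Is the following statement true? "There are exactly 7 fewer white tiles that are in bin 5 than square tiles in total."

|white tiles in bin 5| = 2.
|square tiles| = 9.
The claim requires 9 − 2 (= 7) to equal 7, which holds.

True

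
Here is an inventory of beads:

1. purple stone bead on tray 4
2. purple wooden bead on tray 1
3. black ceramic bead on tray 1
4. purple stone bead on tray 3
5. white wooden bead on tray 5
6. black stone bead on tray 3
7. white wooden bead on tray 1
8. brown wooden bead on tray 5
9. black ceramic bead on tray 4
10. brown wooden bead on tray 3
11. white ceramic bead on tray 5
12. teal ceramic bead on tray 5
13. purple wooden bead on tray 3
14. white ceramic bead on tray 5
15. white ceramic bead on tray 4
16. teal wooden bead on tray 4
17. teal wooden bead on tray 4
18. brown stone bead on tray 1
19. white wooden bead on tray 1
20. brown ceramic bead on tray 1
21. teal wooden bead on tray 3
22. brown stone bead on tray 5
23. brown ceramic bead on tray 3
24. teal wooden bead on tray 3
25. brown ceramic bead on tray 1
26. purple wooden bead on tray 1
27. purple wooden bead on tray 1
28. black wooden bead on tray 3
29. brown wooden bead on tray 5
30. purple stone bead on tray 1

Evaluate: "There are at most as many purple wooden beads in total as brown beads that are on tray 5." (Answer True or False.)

False

|purple wooden beads| = 4.
|brown beads on tray 5| = 3.
The claim requires 4 ≤ 3, which does not hold.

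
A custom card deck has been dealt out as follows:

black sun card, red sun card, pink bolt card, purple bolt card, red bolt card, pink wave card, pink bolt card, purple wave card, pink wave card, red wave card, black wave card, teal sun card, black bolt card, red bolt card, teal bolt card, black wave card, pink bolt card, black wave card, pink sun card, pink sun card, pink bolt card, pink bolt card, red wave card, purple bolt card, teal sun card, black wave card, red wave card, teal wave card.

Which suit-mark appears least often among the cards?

sun

Counts by suit-mark: bolt 11, wave 11, sun 6.
The minimum is 6, held uniquely by sun.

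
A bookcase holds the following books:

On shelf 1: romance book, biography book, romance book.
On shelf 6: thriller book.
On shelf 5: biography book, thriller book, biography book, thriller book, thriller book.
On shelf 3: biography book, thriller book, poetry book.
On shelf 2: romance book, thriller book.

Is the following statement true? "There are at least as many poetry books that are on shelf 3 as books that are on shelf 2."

|poetry books on shelf 3| = 1.
|books on shelf 2| = 2.
The claim requires 1 ≥ 2, which does not hold.

False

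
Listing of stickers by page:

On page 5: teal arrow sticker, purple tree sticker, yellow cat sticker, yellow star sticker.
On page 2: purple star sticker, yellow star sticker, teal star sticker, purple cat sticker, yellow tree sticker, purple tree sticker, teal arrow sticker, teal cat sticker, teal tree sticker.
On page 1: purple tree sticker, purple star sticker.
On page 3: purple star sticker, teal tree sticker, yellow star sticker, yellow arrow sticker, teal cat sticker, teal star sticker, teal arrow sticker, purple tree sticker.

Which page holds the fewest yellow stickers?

page 1

Counts by page (restricted to yellow stickers): page 2→2, page 3→2, page 5→2, page 1→0.
The minimum is 0, held uniquely by page 1.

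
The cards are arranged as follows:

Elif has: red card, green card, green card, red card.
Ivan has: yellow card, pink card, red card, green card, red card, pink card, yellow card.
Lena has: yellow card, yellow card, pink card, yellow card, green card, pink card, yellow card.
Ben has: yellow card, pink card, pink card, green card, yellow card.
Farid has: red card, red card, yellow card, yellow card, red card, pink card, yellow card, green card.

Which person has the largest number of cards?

Counts by player: Farid→8, Ivan→7, Lena→7, Ben→5, Elif→4.
The maximum is 8, held uniquely by Farid.

Farid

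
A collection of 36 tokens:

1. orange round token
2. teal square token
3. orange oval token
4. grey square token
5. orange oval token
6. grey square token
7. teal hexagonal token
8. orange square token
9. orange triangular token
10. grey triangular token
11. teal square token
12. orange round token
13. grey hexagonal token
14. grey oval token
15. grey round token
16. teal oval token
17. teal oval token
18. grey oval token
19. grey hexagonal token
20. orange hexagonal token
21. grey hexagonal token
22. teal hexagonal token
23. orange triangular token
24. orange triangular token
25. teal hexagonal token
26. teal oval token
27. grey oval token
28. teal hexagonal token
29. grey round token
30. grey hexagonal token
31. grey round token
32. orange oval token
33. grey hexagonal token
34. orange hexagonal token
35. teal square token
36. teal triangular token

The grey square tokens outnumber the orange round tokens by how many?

grey square tokens: 2.
orange round tokens: 2.
2 − 2 = 0.

0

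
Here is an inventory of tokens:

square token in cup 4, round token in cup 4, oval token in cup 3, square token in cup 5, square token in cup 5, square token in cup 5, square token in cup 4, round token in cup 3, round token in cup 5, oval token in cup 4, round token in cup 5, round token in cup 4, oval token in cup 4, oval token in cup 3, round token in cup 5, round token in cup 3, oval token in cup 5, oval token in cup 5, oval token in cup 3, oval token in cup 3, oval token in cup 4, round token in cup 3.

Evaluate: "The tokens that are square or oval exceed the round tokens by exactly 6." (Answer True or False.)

There are 14 tokens that are square or oval.
There are 8 round tokens.
The claim requires 14 − 8 (= 6) to equal 6, which holds.

True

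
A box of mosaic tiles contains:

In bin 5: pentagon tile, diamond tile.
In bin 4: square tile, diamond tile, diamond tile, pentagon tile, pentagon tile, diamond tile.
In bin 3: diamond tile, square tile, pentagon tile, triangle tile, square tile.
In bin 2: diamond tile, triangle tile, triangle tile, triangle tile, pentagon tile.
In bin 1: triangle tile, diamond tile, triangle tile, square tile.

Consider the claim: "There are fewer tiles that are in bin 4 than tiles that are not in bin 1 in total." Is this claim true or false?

True

There are 6 tiles in bin 4.
There are 18 tiles that are not in bin 1.
The claim requires 6 < 18, which holds.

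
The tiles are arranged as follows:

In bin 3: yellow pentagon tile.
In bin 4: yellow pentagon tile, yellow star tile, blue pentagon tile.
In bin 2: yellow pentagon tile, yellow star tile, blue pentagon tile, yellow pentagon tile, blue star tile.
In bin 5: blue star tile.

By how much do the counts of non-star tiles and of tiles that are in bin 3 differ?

non-star tiles: 6. tiles in bin 3: 1.
|6 − 1| = 6 − 1 = 5.

5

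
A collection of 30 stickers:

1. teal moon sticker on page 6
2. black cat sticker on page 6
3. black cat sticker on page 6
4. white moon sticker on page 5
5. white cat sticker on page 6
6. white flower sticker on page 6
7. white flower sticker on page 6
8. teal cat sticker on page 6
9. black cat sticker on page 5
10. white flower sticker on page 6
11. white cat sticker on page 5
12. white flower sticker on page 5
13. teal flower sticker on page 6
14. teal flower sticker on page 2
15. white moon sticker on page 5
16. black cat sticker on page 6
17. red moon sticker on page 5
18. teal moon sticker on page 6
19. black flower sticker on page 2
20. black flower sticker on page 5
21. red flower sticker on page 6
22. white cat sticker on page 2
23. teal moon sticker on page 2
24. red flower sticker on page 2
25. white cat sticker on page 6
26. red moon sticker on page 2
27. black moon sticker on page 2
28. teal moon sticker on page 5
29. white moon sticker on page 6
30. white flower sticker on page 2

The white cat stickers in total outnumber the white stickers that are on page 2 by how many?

2

white cat stickers: 4.
white stickers on page 2: 2.
4 − 2 = 2.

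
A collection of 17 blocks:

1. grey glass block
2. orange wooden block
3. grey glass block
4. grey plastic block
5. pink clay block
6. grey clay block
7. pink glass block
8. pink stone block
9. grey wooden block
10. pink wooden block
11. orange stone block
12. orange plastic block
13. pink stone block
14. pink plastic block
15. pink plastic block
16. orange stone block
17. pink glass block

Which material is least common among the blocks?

clay

Counts by material: glass 4, plastic 4, stone 4, wooden 3, clay 2.
The minimum is 2, held uniquely by clay.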